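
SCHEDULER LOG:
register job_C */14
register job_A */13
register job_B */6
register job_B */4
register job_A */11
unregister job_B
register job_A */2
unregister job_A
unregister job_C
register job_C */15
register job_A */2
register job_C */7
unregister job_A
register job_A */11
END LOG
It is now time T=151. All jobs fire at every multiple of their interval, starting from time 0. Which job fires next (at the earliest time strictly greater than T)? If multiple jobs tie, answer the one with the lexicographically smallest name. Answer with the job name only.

Answer: job_A

Derivation:
Op 1: register job_C */14 -> active={job_C:*/14}
Op 2: register job_A */13 -> active={job_A:*/13, job_C:*/14}
Op 3: register job_B */6 -> active={job_A:*/13, job_B:*/6, job_C:*/14}
Op 4: register job_B */4 -> active={job_A:*/13, job_B:*/4, job_C:*/14}
Op 5: register job_A */11 -> active={job_A:*/11, job_B:*/4, job_C:*/14}
Op 6: unregister job_B -> active={job_A:*/11, job_C:*/14}
Op 7: register job_A */2 -> active={job_A:*/2, job_C:*/14}
Op 8: unregister job_A -> active={job_C:*/14}
Op 9: unregister job_C -> active={}
Op 10: register job_C */15 -> active={job_C:*/15}
Op 11: register job_A */2 -> active={job_A:*/2, job_C:*/15}
Op 12: register job_C */7 -> active={job_A:*/2, job_C:*/7}
Op 13: unregister job_A -> active={job_C:*/7}
Op 14: register job_A */11 -> active={job_A:*/11, job_C:*/7}
  job_A: interval 11, next fire after T=151 is 154
  job_C: interval 7, next fire after T=151 is 154
Earliest = 154, winner (lex tiebreak) = job_A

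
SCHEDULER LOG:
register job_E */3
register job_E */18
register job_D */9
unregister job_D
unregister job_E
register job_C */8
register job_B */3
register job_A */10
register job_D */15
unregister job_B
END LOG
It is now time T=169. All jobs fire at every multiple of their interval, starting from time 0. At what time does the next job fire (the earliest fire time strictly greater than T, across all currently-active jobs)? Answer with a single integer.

Op 1: register job_E */3 -> active={job_E:*/3}
Op 2: register job_E */18 -> active={job_E:*/18}
Op 3: register job_D */9 -> active={job_D:*/9, job_E:*/18}
Op 4: unregister job_D -> active={job_E:*/18}
Op 5: unregister job_E -> active={}
Op 6: register job_C */8 -> active={job_C:*/8}
Op 7: register job_B */3 -> active={job_B:*/3, job_C:*/8}
Op 8: register job_A */10 -> active={job_A:*/10, job_B:*/3, job_C:*/8}
Op 9: register job_D */15 -> active={job_A:*/10, job_B:*/3, job_C:*/8, job_D:*/15}
Op 10: unregister job_B -> active={job_A:*/10, job_C:*/8, job_D:*/15}
  job_A: interval 10, next fire after T=169 is 170
  job_C: interval 8, next fire after T=169 is 176
  job_D: interval 15, next fire after T=169 is 180
Earliest fire time = 170 (job job_A)

Answer: 170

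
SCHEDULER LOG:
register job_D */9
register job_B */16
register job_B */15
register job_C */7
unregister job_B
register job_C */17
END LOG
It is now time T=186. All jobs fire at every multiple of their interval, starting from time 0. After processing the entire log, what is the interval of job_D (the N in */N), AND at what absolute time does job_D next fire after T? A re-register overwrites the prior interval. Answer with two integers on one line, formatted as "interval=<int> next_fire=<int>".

Op 1: register job_D */9 -> active={job_D:*/9}
Op 2: register job_B */16 -> active={job_B:*/16, job_D:*/9}
Op 3: register job_B */15 -> active={job_B:*/15, job_D:*/9}
Op 4: register job_C */7 -> active={job_B:*/15, job_C:*/7, job_D:*/9}
Op 5: unregister job_B -> active={job_C:*/7, job_D:*/9}
Op 6: register job_C */17 -> active={job_C:*/17, job_D:*/9}
Final interval of job_D = 9
Next fire of job_D after T=186: (186//9+1)*9 = 189

Answer: interval=9 next_fire=189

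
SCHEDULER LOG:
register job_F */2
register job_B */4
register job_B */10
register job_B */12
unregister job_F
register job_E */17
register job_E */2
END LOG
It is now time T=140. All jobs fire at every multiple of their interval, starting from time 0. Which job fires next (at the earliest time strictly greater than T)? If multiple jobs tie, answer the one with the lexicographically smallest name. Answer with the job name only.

Answer: job_E

Derivation:
Op 1: register job_F */2 -> active={job_F:*/2}
Op 2: register job_B */4 -> active={job_B:*/4, job_F:*/2}
Op 3: register job_B */10 -> active={job_B:*/10, job_F:*/2}
Op 4: register job_B */12 -> active={job_B:*/12, job_F:*/2}
Op 5: unregister job_F -> active={job_B:*/12}
Op 6: register job_E */17 -> active={job_B:*/12, job_E:*/17}
Op 7: register job_E */2 -> active={job_B:*/12, job_E:*/2}
  job_B: interval 12, next fire after T=140 is 144
  job_E: interval 2, next fire after T=140 is 142
Earliest = 142, winner (lex tiebreak) = job_E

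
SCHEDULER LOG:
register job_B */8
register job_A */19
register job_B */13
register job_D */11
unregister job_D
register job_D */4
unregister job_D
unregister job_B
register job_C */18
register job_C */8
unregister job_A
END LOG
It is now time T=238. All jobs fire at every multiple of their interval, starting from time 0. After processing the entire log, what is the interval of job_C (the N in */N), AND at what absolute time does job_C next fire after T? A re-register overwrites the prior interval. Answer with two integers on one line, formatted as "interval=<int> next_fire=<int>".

Op 1: register job_B */8 -> active={job_B:*/8}
Op 2: register job_A */19 -> active={job_A:*/19, job_B:*/8}
Op 3: register job_B */13 -> active={job_A:*/19, job_B:*/13}
Op 4: register job_D */11 -> active={job_A:*/19, job_B:*/13, job_D:*/11}
Op 5: unregister job_D -> active={job_A:*/19, job_B:*/13}
Op 6: register job_D */4 -> active={job_A:*/19, job_B:*/13, job_D:*/4}
Op 7: unregister job_D -> active={job_A:*/19, job_B:*/13}
Op 8: unregister job_B -> active={job_A:*/19}
Op 9: register job_C */18 -> active={job_A:*/19, job_C:*/18}
Op 10: register job_C */8 -> active={job_A:*/19, job_C:*/8}
Op 11: unregister job_A -> active={job_C:*/8}
Final interval of job_C = 8
Next fire of job_C after T=238: (238//8+1)*8 = 240

Answer: interval=8 next_fire=240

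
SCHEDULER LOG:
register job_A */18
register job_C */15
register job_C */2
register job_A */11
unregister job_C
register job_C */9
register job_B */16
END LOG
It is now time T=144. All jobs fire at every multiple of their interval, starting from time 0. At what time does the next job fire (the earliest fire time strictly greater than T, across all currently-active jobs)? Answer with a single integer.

Op 1: register job_A */18 -> active={job_A:*/18}
Op 2: register job_C */15 -> active={job_A:*/18, job_C:*/15}
Op 3: register job_C */2 -> active={job_A:*/18, job_C:*/2}
Op 4: register job_A */11 -> active={job_A:*/11, job_C:*/2}
Op 5: unregister job_C -> active={job_A:*/11}
Op 6: register job_C */9 -> active={job_A:*/11, job_C:*/9}
Op 7: register job_B */16 -> active={job_A:*/11, job_B:*/16, job_C:*/9}
  job_A: interval 11, next fire after T=144 is 154
  job_B: interval 16, next fire after T=144 is 160
  job_C: interval 9, next fire after T=144 is 153
Earliest fire time = 153 (job job_C)

Answer: 153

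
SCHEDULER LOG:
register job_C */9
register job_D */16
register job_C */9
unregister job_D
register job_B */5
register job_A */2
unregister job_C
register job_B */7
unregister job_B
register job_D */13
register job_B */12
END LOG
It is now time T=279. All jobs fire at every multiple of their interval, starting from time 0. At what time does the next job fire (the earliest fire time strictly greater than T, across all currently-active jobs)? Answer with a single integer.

Op 1: register job_C */9 -> active={job_C:*/9}
Op 2: register job_D */16 -> active={job_C:*/9, job_D:*/16}
Op 3: register job_C */9 -> active={job_C:*/9, job_D:*/16}
Op 4: unregister job_D -> active={job_C:*/9}
Op 5: register job_B */5 -> active={job_B:*/5, job_C:*/9}
Op 6: register job_A */2 -> active={job_A:*/2, job_B:*/5, job_C:*/9}
Op 7: unregister job_C -> active={job_A:*/2, job_B:*/5}
Op 8: register job_B */7 -> active={job_A:*/2, job_B:*/7}
Op 9: unregister job_B -> active={job_A:*/2}
Op 10: register job_D */13 -> active={job_A:*/2, job_D:*/13}
Op 11: register job_B */12 -> active={job_A:*/2, job_B:*/12, job_D:*/13}
  job_A: interval 2, next fire after T=279 is 280
  job_B: interval 12, next fire after T=279 is 288
  job_D: interval 13, next fire after T=279 is 286
Earliest fire time = 280 (job job_A)

Answer: 280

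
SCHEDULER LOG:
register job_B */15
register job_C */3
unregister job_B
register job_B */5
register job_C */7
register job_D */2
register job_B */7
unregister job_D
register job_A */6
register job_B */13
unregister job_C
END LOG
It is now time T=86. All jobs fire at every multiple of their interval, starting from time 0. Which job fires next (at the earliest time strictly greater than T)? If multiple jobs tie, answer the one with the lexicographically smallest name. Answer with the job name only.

Op 1: register job_B */15 -> active={job_B:*/15}
Op 2: register job_C */3 -> active={job_B:*/15, job_C:*/3}
Op 3: unregister job_B -> active={job_C:*/3}
Op 4: register job_B */5 -> active={job_B:*/5, job_C:*/3}
Op 5: register job_C */7 -> active={job_B:*/5, job_C:*/7}
Op 6: register job_D */2 -> active={job_B:*/5, job_C:*/7, job_D:*/2}
Op 7: register job_B */7 -> active={job_B:*/7, job_C:*/7, job_D:*/2}
Op 8: unregister job_D -> active={job_B:*/7, job_C:*/7}
Op 9: register job_A */6 -> active={job_A:*/6, job_B:*/7, job_C:*/7}
Op 10: register job_B */13 -> active={job_A:*/6, job_B:*/13, job_C:*/7}
Op 11: unregister job_C -> active={job_A:*/6, job_B:*/13}
  job_A: interval 6, next fire after T=86 is 90
  job_B: interval 13, next fire after T=86 is 91
Earliest = 90, winner (lex tiebreak) = job_A

Answer: job_A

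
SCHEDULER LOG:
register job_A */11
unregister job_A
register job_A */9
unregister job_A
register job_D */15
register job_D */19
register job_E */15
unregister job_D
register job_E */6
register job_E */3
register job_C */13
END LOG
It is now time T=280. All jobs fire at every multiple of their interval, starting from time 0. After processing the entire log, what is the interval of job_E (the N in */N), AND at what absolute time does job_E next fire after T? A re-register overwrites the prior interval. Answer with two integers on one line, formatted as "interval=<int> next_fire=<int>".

Answer: interval=3 next_fire=282

Derivation:
Op 1: register job_A */11 -> active={job_A:*/11}
Op 2: unregister job_A -> active={}
Op 3: register job_A */9 -> active={job_A:*/9}
Op 4: unregister job_A -> active={}
Op 5: register job_D */15 -> active={job_D:*/15}
Op 6: register job_D */19 -> active={job_D:*/19}
Op 7: register job_E */15 -> active={job_D:*/19, job_E:*/15}
Op 8: unregister job_D -> active={job_E:*/15}
Op 9: register job_E */6 -> active={job_E:*/6}
Op 10: register job_E */3 -> active={job_E:*/3}
Op 11: register job_C */13 -> active={job_C:*/13, job_E:*/3}
Final interval of job_E = 3
Next fire of job_E after T=280: (280//3+1)*3 = 282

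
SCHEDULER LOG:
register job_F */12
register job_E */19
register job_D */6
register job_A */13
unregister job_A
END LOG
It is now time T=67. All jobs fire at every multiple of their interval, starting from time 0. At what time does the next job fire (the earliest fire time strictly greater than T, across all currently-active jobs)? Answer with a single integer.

Op 1: register job_F */12 -> active={job_F:*/12}
Op 2: register job_E */19 -> active={job_E:*/19, job_F:*/12}
Op 3: register job_D */6 -> active={job_D:*/6, job_E:*/19, job_F:*/12}
Op 4: register job_A */13 -> active={job_A:*/13, job_D:*/6, job_E:*/19, job_F:*/12}
Op 5: unregister job_A -> active={job_D:*/6, job_E:*/19, job_F:*/12}
  job_D: interval 6, next fire after T=67 is 72
  job_E: interval 19, next fire after T=67 is 76
  job_F: interval 12, next fire after T=67 is 72
Earliest fire time = 72 (job job_D)

Answer: 72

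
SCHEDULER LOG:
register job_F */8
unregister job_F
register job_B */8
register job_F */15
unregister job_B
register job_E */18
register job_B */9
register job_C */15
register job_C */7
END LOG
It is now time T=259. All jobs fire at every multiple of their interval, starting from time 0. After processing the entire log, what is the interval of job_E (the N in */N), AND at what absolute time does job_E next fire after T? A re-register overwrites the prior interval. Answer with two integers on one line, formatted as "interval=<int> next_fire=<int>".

Op 1: register job_F */8 -> active={job_F:*/8}
Op 2: unregister job_F -> active={}
Op 3: register job_B */8 -> active={job_B:*/8}
Op 4: register job_F */15 -> active={job_B:*/8, job_F:*/15}
Op 5: unregister job_B -> active={job_F:*/15}
Op 6: register job_E */18 -> active={job_E:*/18, job_F:*/15}
Op 7: register job_B */9 -> active={job_B:*/9, job_E:*/18, job_F:*/15}
Op 8: register job_C */15 -> active={job_B:*/9, job_C:*/15, job_E:*/18, job_F:*/15}
Op 9: register job_C */7 -> active={job_B:*/9, job_C:*/7, job_E:*/18, job_F:*/15}
Final interval of job_E = 18
Next fire of job_E after T=259: (259//18+1)*18 = 270

Answer: interval=18 next_fire=270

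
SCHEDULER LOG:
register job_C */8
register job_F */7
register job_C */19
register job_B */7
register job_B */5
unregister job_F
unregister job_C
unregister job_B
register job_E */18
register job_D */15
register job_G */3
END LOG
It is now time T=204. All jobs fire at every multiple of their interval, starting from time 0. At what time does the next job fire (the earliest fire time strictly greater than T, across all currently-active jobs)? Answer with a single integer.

Op 1: register job_C */8 -> active={job_C:*/8}
Op 2: register job_F */7 -> active={job_C:*/8, job_F:*/7}
Op 3: register job_C */19 -> active={job_C:*/19, job_F:*/7}
Op 4: register job_B */7 -> active={job_B:*/7, job_C:*/19, job_F:*/7}
Op 5: register job_B */5 -> active={job_B:*/5, job_C:*/19, job_F:*/7}
Op 6: unregister job_F -> active={job_B:*/5, job_C:*/19}
Op 7: unregister job_C -> active={job_B:*/5}
Op 8: unregister job_B -> active={}
Op 9: register job_E */18 -> active={job_E:*/18}
Op 10: register job_D */15 -> active={job_D:*/15, job_E:*/18}
Op 11: register job_G */3 -> active={job_D:*/15, job_E:*/18, job_G:*/3}
  job_D: interval 15, next fire after T=204 is 210
  job_E: interval 18, next fire after T=204 is 216
  job_G: interval 3, next fire after T=204 is 207
Earliest fire time = 207 (job job_G)

Answer: 207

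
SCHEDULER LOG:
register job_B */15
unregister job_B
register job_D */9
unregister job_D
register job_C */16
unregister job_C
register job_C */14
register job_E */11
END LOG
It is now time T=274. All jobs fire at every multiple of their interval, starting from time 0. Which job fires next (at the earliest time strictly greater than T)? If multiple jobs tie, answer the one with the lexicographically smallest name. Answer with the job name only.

Answer: job_E

Derivation:
Op 1: register job_B */15 -> active={job_B:*/15}
Op 2: unregister job_B -> active={}
Op 3: register job_D */9 -> active={job_D:*/9}
Op 4: unregister job_D -> active={}
Op 5: register job_C */16 -> active={job_C:*/16}
Op 6: unregister job_C -> active={}
Op 7: register job_C */14 -> active={job_C:*/14}
Op 8: register job_E */11 -> active={job_C:*/14, job_E:*/11}
  job_C: interval 14, next fire after T=274 is 280
  job_E: interval 11, next fire after T=274 is 275
Earliest = 275, winner (lex tiebreak) = job_E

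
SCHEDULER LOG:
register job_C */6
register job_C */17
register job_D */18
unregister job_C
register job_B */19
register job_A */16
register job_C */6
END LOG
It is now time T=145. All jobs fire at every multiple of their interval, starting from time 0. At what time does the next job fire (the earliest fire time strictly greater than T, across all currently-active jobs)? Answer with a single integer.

Op 1: register job_C */6 -> active={job_C:*/6}
Op 2: register job_C */17 -> active={job_C:*/17}
Op 3: register job_D */18 -> active={job_C:*/17, job_D:*/18}
Op 4: unregister job_C -> active={job_D:*/18}
Op 5: register job_B */19 -> active={job_B:*/19, job_D:*/18}
Op 6: register job_A */16 -> active={job_A:*/16, job_B:*/19, job_D:*/18}
Op 7: register job_C */6 -> active={job_A:*/16, job_B:*/19, job_C:*/6, job_D:*/18}
  job_A: interval 16, next fire after T=145 is 160
  job_B: interval 19, next fire after T=145 is 152
  job_C: interval 6, next fire after T=145 is 150
  job_D: interval 18, next fire after T=145 is 162
Earliest fire time = 150 (job job_C)

Answer: 150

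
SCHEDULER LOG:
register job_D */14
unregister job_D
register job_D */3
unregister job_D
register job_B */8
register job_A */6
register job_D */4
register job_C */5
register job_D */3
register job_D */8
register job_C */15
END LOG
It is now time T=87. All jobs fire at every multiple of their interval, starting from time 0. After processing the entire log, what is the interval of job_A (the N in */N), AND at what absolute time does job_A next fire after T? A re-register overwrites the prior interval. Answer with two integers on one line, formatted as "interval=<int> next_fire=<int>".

Answer: interval=6 next_fire=90

Derivation:
Op 1: register job_D */14 -> active={job_D:*/14}
Op 2: unregister job_D -> active={}
Op 3: register job_D */3 -> active={job_D:*/3}
Op 4: unregister job_D -> active={}
Op 5: register job_B */8 -> active={job_B:*/8}
Op 6: register job_A */6 -> active={job_A:*/6, job_B:*/8}
Op 7: register job_D */4 -> active={job_A:*/6, job_B:*/8, job_D:*/4}
Op 8: register job_C */5 -> active={job_A:*/6, job_B:*/8, job_C:*/5, job_D:*/4}
Op 9: register job_D */3 -> active={job_A:*/6, job_B:*/8, job_C:*/5, job_D:*/3}
Op 10: register job_D */8 -> active={job_A:*/6, job_B:*/8, job_C:*/5, job_D:*/8}
Op 11: register job_C */15 -> active={job_A:*/6, job_B:*/8, job_C:*/15, job_D:*/8}
Final interval of job_A = 6
Next fire of job_A after T=87: (87//6+1)*6 = 90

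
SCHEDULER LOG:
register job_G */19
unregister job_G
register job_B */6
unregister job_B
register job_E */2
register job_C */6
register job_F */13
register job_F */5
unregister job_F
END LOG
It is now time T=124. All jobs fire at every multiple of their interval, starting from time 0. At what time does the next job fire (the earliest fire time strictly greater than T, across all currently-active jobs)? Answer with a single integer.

Op 1: register job_G */19 -> active={job_G:*/19}
Op 2: unregister job_G -> active={}
Op 3: register job_B */6 -> active={job_B:*/6}
Op 4: unregister job_B -> active={}
Op 5: register job_E */2 -> active={job_E:*/2}
Op 6: register job_C */6 -> active={job_C:*/6, job_E:*/2}
Op 7: register job_F */13 -> active={job_C:*/6, job_E:*/2, job_F:*/13}
Op 8: register job_F */5 -> active={job_C:*/6, job_E:*/2, job_F:*/5}
Op 9: unregister job_F -> active={job_C:*/6, job_E:*/2}
  job_C: interval 6, next fire after T=124 is 126
  job_E: interval 2, next fire after T=124 is 126
Earliest fire time = 126 (job job_C)

Answer: 126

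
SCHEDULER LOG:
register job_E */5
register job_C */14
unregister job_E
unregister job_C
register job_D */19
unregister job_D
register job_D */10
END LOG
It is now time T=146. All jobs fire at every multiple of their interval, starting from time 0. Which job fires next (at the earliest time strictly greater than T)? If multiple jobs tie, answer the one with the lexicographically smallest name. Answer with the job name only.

Op 1: register job_E */5 -> active={job_E:*/5}
Op 2: register job_C */14 -> active={job_C:*/14, job_E:*/5}
Op 3: unregister job_E -> active={job_C:*/14}
Op 4: unregister job_C -> active={}
Op 5: register job_D */19 -> active={job_D:*/19}
Op 6: unregister job_D -> active={}
Op 7: register job_D */10 -> active={job_D:*/10}
  job_D: interval 10, next fire after T=146 is 150
Earliest = 150, winner (lex tiebreak) = job_D

Answer: job_D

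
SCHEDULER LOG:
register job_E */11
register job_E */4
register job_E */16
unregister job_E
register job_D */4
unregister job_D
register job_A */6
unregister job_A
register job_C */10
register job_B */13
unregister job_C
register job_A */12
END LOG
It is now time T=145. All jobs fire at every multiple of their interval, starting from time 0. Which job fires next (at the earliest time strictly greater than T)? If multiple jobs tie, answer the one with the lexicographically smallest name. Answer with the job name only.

Answer: job_A

Derivation:
Op 1: register job_E */11 -> active={job_E:*/11}
Op 2: register job_E */4 -> active={job_E:*/4}
Op 3: register job_E */16 -> active={job_E:*/16}
Op 4: unregister job_E -> active={}
Op 5: register job_D */4 -> active={job_D:*/4}
Op 6: unregister job_D -> active={}
Op 7: register job_A */6 -> active={job_A:*/6}
Op 8: unregister job_A -> active={}
Op 9: register job_C */10 -> active={job_C:*/10}
Op 10: register job_B */13 -> active={job_B:*/13, job_C:*/10}
Op 11: unregister job_C -> active={job_B:*/13}
Op 12: register job_A */12 -> active={job_A:*/12, job_B:*/13}
  job_A: interval 12, next fire after T=145 is 156
  job_B: interval 13, next fire after T=145 is 156
Earliest = 156, winner (lex tiebreak) = job_A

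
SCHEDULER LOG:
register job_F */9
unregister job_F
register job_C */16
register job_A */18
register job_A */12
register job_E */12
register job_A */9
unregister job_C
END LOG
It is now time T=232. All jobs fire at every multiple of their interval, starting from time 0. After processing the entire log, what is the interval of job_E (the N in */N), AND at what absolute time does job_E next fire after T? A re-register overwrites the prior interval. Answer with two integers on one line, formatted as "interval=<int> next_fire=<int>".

Answer: interval=12 next_fire=240

Derivation:
Op 1: register job_F */9 -> active={job_F:*/9}
Op 2: unregister job_F -> active={}
Op 3: register job_C */16 -> active={job_C:*/16}
Op 4: register job_A */18 -> active={job_A:*/18, job_C:*/16}
Op 5: register job_A */12 -> active={job_A:*/12, job_C:*/16}
Op 6: register job_E */12 -> active={job_A:*/12, job_C:*/16, job_E:*/12}
Op 7: register job_A */9 -> active={job_A:*/9, job_C:*/16, job_E:*/12}
Op 8: unregister job_C -> active={job_A:*/9, job_E:*/12}
Final interval of job_E = 12
Next fire of job_E after T=232: (232//12+1)*12 = 240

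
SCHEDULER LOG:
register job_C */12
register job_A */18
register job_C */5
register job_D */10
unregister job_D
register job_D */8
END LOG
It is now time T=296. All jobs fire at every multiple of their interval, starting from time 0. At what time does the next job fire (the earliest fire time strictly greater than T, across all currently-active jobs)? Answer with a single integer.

Answer: 300

Derivation:
Op 1: register job_C */12 -> active={job_C:*/12}
Op 2: register job_A */18 -> active={job_A:*/18, job_C:*/12}
Op 3: register job_C */5 -> active={job_A:*/18, job_C:*/5}
Op 4: register job_D */10 -> active={job_A:*/18, job_C:*/5, job_D:*/10}
Op 5: unregister job_D -> active={job_A:*/18, job_C:*/5}
Op 6: register job_D */8 -> active={job_A:*/18, job_C:*/5, job_D:*/8}
  job_A: interval 18, next fire after T=296 is 306
  job_C: interval 5, next fire after T=296 is 300
  job_D: interval 8, next fire after T=296 is 304
Earliest fire time = 300 (job job_C)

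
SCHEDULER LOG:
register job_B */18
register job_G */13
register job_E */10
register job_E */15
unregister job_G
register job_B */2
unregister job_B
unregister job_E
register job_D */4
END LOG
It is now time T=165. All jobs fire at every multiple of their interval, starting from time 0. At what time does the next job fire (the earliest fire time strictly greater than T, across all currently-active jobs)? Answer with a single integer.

Op 1: register job_B */18 -> active={job_B:*/18}
Op 2: register job_G */13 -> active={job_B:*/18, job_G:*/13}
Op 3: register job_E */10 -> active={job_B:*/18, job_E:*/10, job_G:*/13}
Op 4: register job_E */15 -> active={job_B:*/18, job_E:*/15, job_G:*/13}
Op 5: unregister job_G -> active={job_B:*/18, job_E:*/15}
Op 6: register job_B */2 -> active={job_B:*/2, job_E:*/15}
Op 7: unregister job_B -> active={job_E:*/15}
Op 8: unregister job_E -> active={}
Op 9: register job_D */4 -> active={job_D:*/4}
  job_D: interval 4, next fire after T=165 is 168
Earliest fire time = 168 (job job_D)

Answer: 168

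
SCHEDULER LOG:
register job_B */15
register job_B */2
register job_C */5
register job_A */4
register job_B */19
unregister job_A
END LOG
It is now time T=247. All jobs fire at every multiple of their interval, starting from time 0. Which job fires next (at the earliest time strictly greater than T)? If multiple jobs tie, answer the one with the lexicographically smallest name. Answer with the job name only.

Op 1: register job_B */15 -> active={job_B:*/15}
Op 2: register job_B */2 -> active={job_B:*/2}
Op 3: register job_C */5 -> active={job_B:*/2, job_C:*/5}
Op 4: register job_A */4 -> active={job_A:*/4, job_B:*/2, job_C:*/5}
Op 5: register job_B */19 -> active={job_A:*/4, job_B:*/19, job_C:*/5}
Op 6: unregister job_A -> active={job_B:*/19, job_C:*/5}
  job_B: interval 19, next fire after T=247 is 266
  job_C: interval 5, next fire after T=247 is 250
Earliest = 250, winner (lex tiebreak) = job_C

Answer: job_C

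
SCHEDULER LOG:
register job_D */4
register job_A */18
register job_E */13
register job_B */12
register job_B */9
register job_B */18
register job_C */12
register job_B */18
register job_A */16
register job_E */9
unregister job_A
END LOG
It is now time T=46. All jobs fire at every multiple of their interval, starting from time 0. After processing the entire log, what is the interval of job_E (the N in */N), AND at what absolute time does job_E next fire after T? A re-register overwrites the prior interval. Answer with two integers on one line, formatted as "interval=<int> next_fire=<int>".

Op 1: register job_D */4 -> active={job_D:*/4}
Op 2: register job_A */18 -> active={job_A:*/18, job_D:*/4}
Op 3: register job_E */13 -> active={job_A:*/18, job_D:*/4, job_E:*/13}
Op 4: register job_B */12 -> active={job_A:*/18, job_B:*/12, job_D:*/4, job_E:*/13}
Op 5: register job_B */9 -> active={job_A:*/18, job_B:*/9, job_D:*/4, job_E:*/13}
Op 6: register job_B */18 -> active={job_A:*/18, job_B:*/18, job_D:*/4, job_E:*/13}
Op 7: register job_C */12 -> active={job_A:*/18, job_B:*/18, job_C:*/12, job_D:*/4, job_E:*/13}
Op 8: register job_B */18 -> active={job_A:*/18, job_B:*/18, job_C:*/12, job_D:*/4, job_E:*/13}
Op 9: register job_A */16 -> active={job_A:*/16, job_B:*/18, job_C:*/12, job_D:*/4, job_E:*/13}
Op 10: register job_E */9 -> active={job_A:*/16, job_B:*/18, job_C:*/12, job_D:*/4, job_E:*/9}
Op 11: unregister job_A -> active={job_B:*/18, job_C:*/12, job_D:*/4, job_E:*/9}
Final interval of job_E = 9
Next fire of job_E after T=46: (46//9+1)*9 = 54

Answer: interval=9 next_fire=54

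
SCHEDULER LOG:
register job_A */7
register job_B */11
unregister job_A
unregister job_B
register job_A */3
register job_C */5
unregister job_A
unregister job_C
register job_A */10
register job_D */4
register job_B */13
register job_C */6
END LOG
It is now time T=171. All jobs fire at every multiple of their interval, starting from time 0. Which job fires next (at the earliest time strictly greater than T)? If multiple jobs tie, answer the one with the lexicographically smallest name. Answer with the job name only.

Answer: job_D

Derivation:
Op 1: register job_A */7 -> active={job_A:*/7}
Op 2: register job_B */11 -> active={job_A:*/7, job_B:*/11}
Op 3: unregister job_A -> active={job_B:*/11}
Op 4: unregister job_B -> active={}
Op 5: register job_A */3 -> active={job_A:*/3}
Op 6: register job_C */5 -> active={job_A:*/3, job_C:*/5}
Op 7: unregister job_A -> active={job_C:*/5}
Op 8: unregister job_C -> active={}
Op 9: register job_A */10 -> active={job_A:*/10}
Op 10: register job_D */4 -> active={job_A:*/10, job_D:*/4}
Op 11: register job_B */13 -> active={job_A:*/10, job_B:*/13, job_D:*/4}
Op 12: register job_C */6 -> active={job_A:*/10, job_B:*/13, job_C:*/6, job_D:*/4}
  job_A: interval 10, next fire after T=171 is 180
  job_B: interval 13, next fire after T=171 is 182
  job_C: interval 6, next fire after T=171 is 174
  job_D: interval 4, next fire after T=171 is 172
Earliest = 172, winner (lex tiebreak) = job_D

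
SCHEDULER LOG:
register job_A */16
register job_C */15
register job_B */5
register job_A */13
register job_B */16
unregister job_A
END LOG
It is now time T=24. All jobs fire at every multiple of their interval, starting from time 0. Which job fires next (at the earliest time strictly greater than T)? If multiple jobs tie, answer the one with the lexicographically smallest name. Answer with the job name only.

Op 1: register job_A */16 -> active={job_A:*/16}
Op 2: register job_C */15 -> active={job_A:*/16, job_C:*/15}
Op 3: register job_B */5 -> active={job_A:*/16, job_B:*/5, job_C:*/15}
Op 4: register job_A */13 -> active={job_A:*/13, job_B:*/5, job_C:*/15}
Op 5: register job_B */16 -> active={job_A:*/13, job_B:*/16, job_C:*/15}
Op 6: unregister job_A -> active={job_B:*/16, job_C:*/15}
  job_B: interval 16, next fire after T=24 is 32
  job_C: interval 15, next fire after T=24 is 30
Earliest = 30, winner (lex tiebreak) = job_C

Answer: job_C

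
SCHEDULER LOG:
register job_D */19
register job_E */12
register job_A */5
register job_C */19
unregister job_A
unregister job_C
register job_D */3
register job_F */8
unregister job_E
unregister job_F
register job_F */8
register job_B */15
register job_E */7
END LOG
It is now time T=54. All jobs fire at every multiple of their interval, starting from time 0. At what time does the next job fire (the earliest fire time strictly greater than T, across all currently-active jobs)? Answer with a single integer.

Answer: 56

Derivation:
Op 1: register job_D */19 -> active={job_D:*/19}
Op 2: register job_E */12 -> active={job_D:*/19, job_E:*/12}
Op 3: register job_A */5 -> active={job_A:*/5, job_D:*/19, job_E:*/12}
Op 4: register job_C */19 -> active={job_A:*/5, job_C:*/19, job_D:*/19, job_E:*/12}
Op 5: unregister job_A -> active={job_C:*/19, job_D:*/19, job_E:*/12}
Op 6: unregister job_C -> active={job_D:*/19, job_E:*/12}
Op 7: register job_D */3 -> active={job_D:*/3, job_E:*/12}
Op 8: register job_F */8 -> active={job_D:*/3, job_E:*/12, job_F:*/8}
Op 9: unregister job_E -> active={job_D:*/3, job_F:*/8}
Op 10: unregister job_F -> active={job_D:*/3}
Op 11: register job_F */8 -> active={job_D:*/3, job_F:*/8}
Op 12: register job_B */15 -> active={job_B:*/15, job_D:*/3, job_F:*/8}
Op 13: register job_E */7 -> active={job_B:*/15, job_D:*/3, job_E:*/7, job_F:*/8}
  job_B: interval 15, next fire after T=54 is 60
  job_D: interval 3, next fire after T=54 is 57
  job_E: interval 7, next fire after T=54 is 56
  job_F: interval 8, next fire after T=54 is 56
Earliest fire time = 56 (job job_E)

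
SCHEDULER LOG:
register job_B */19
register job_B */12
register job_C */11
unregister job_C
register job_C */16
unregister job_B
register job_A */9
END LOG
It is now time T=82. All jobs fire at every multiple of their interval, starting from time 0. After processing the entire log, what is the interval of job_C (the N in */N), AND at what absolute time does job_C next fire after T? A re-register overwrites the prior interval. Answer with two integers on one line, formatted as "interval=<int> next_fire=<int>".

Op 1: register job_B */19 -> active={job_B:*/19}
Op 2: register job_B */12 -> active={job_B:*/12}
Op 3: register job_C */11 -> active={job_B:*/12, job_C:*/11}
Op 4: unregister job_C -> active={job_B:*/12}
Op 5: register job_C */16 -> active={job_B:*/12, job_C:*/16}
Op 6: unregister job_B -> active={job_C:*/16}
Op 7: register job_A */9 -> active={job_A:*/9, job_C:*/16}
Final interval of job_C = 16
Next fire of job_C after T=82: (82//16+1)*16 = 96

Answer: interval=16 next_fire=96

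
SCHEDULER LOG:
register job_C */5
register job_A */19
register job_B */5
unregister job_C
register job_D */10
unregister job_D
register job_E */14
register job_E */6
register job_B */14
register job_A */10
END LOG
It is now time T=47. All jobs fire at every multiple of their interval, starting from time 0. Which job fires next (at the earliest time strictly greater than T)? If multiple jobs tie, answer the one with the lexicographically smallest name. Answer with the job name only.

Op 1: register job_C */5 -> active={job_C:*/5}
Op 2: register job_A */19 -> active={job_A:*/19, job_C:*/5}
Op 3: register job_B */5 -> active={job_A:*/19, job_B:*/5, job_C:*/5}
Op 4: unregister job_C -> active={job_A:*/19, job_B:*/5}
Op 5: register job_D */10 -> active={job_A:*/19, job_B:*/5, job_D:*/10}
Op 6: unregister job_D -> active={job_A:*/19, job_B:*/5}
Op 7: register job_E */14 -> active={job_A:*/19, job_B:*/5, job_E:*/14}
Op 8: register job_E */6 -> active={job_A:*/19, job_B:*/5, job_E:*/6}
Op 9: register job_B */14 -> active={job_A:*/19, job_B:*/14, job_E:*/6}
Op 10: register job_A */10 -> active={job_A:*/10, job_B:*/14, job_E:*/6}
  job_A: interval 10, next fire after T=47 is 50
  job_B: interval 14, next fire after T=47 is 56
  job_E: interval 6, next fire after T=47 is 48
Earliest = 48, winner (lex tiebreak) = job_E

Answer: job_E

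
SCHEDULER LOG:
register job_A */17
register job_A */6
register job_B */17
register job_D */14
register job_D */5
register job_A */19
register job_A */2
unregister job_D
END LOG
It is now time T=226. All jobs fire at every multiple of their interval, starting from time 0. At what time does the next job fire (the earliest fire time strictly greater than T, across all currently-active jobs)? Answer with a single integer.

Answer: 228

Derivation:
Op 1: register job_A */17 -> active={job_A:*/17}
Op 2: register job_A */6 -> active={job_A:*/6}
Op 3: register job_B */17 -> active={job_A:*/6, job_B:*/17}
Op 4: register job_D */14 -> active={job_A:*/6, job_B:*/17, job_D:*/14}
Op 5: register job_D */5 -> active={job_A:*/6, job_B:*/17, job_D:*/5}
Op 6: register job_A */19 -> active={job_A:*/19, job_B:*/17, job_D:*/5}
Op 7: register job_A */2 -> active={job_A:*/2, job_B:*/17, job_D:*/5}
Op 8: unregister job_D -> active={job_A:*/2, job_B:*/17}
  job_A: interval 2, next fire after T=226 is 228
  job_B: interval 17, next fire after T=226 is 238
Earliest fire time = 228 (job job_A)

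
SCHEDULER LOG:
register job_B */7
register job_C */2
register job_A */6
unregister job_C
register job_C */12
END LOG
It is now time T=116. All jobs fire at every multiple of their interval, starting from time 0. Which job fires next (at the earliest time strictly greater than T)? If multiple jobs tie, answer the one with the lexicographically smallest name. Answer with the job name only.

Op 1: register job_B */7 -> active={job_B:*/7}
Op 2: register job_C */2 -> active={job_B:*/7, job_C:*/2}
Op 3: register job_A */6 -> active={job_A:*/6, job_B:*/7, job_C:*/2}
Op 4: unregister job_C -> active={job_A:*/6, job_B:*/7}
Op 5: register job_C */12 -> active={job_A:*/6, job_B:*/7, job_C:*/12}
  job_A: interval 6, next fire after T=116 is 120
  job_B: interval 7, next fire after T=116 is 119
  job_C: interval 12, next fire after T=116 is 120
Earliest = 119, winner (lex tiebreak) = job_B

Answer: job_B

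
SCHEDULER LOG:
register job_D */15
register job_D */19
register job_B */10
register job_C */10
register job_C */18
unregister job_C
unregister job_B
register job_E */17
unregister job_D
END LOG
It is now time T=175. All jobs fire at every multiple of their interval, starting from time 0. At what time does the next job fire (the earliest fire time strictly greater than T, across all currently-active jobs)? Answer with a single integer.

Op 1: register job_D */15 -> active={job_D:*/15}
Op 2: register job_D */19 -> active={job_D:*/19}
Op 3: register job_B */10 -> active={job_B:*/10, job_D:*/19}
Op 4: register job_C */10 -> active={job_B:*/10, job_C:*/10, job_D:*/19}
Op 5: register job_C */18 -> active={job_B:*/10, job_C:*/18, job_D:*/19}
Op 6: unregister job_C -> active={job_B:*/10, job_D:*/19}
Op 7: unregister job_B -> active={job_D:*/19}
Op 8: register job_E */17 -> active={job_D:*/19, job_E:*/17}
Op 9: unregister job_D -> active={job_E:*/17}
  job_E: interval 17, next fire after T=175 is 187
Earliest fire time = 187 (job job_E)

Answer: 187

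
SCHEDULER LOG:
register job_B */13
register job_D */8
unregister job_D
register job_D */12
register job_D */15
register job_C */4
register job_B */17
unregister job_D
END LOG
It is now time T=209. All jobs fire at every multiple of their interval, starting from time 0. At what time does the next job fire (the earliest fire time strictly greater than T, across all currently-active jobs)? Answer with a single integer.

Answer: 212

Derivation:
Op 1: register job_B */13 -> active={job_B:*/13}
Op 2: register job_D */8 -> active={job_B:*/13, job_D:*/8}
Op 3: unregister job_D -> active={job_B:*/13}
Op 4: register job_D */12 -> active={job_B:*/13, job_D:*/12}
Op 5: register job_D */15 -> active={job_B:*/13, job_D:*/15}
Op 6: register job_C */4 -> active={job_B:*/13, job_C:*/4, job_D:*/15}
Op 7: register job_B */17 -> active={job_B:*/17, job_C:*/4, job_D:*/15}
Op 8: unregister job_D -> active={job_B:*/17, job_C:*/4}
  job_B: interval 17, next fire after T=209 is 221
  job_C: interval 4, next fire after T=209 is 212
Earliest fire time = 212 (job job_C)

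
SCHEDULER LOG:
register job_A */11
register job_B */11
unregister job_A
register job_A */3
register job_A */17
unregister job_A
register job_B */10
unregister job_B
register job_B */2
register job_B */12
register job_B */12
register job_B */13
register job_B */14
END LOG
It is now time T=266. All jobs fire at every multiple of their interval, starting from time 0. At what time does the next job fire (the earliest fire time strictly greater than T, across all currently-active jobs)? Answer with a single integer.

Answer: 280

Derivation:
Op 1: register job_A */11 -> active={job_A:*/11}
Op 2: register job_B */11 -> active={job_A:*/11, job_B:*/11}
Op 3: unregister job_A -> active={job_B:*/11}
Op 4: register job_A */3 -> active={job_A:*/3, job_B:*/11}
Op 5: register job_A */17 -> active={job_A:*/17, job_B:*/11}
Op 6: unregister job_A -> active={job_B:*/11}
Op 7: register job_B */10 -> active={job_B:*/10}
Op 8: unregister job_B -> active={}
Op 9: register job_B */2 -> active={job_B:*/2}
Op 10: register job_B */12 -> active={job_B:*/12}
Op 11: register job_B */12 -> active={job_B:*/12}
Op 12: register job_B */13 -> active={job_B:*/13}
Op 13: register job_B */14 -> active={job_B:*/14}
  job_B: interval 14, next fire after T=266 is 280
Earliest fire time = 280 (job job_B)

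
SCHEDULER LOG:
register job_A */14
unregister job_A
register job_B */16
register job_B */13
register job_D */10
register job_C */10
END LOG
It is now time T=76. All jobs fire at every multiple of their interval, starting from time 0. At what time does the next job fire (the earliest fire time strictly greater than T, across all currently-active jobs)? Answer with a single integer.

Op 1: register job_A */14 -> active={job_A:*/14}
Op 2: unregister job_A -> active={}
Op 3: register job_B */16 -> active={job_B:*/16}
Op 4: register job_B */13 -> active={job_B:*/13}
Op 5: register job_D */10 -> active={job_B:*/13, job_D:*/10}
Op 6: register job_C */10 -> active={job_B:*/13, job_C:*/10, job_D:*/10}
  job_B: interval 13, next fire after T=76 is 78
  job_C: interval 10, next fire after T=76 is 80
  job_D: interval 10, next fire after T=76 is 80
Earliest fire time = 78 (job job_B)

Answer: 78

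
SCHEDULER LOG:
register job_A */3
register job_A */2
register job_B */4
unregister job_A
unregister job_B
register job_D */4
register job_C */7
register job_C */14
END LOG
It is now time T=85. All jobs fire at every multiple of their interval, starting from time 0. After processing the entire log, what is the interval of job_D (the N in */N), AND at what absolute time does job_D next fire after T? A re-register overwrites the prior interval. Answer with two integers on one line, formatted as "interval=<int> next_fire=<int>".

Op 1: register job_A */3 -> active={job_A:*/3}
Op 2: register job_A */2 -> active={job_A:*/2}
Op 3: register job_B */4 -> active={job_A:*/2, job_B:*/4}
Op 4: unregister job_A -> active={job_B:*/4}
Op 5: unregister job_B -> active={}
Op 6: register job_D */4 -> active={job_D:*/4}
Op 7: register job_C */7 -> active={job_C:*/7, job_D:*/4}
Op 8: register job_C */14 -> active={job_C:*/14, job_D:*/4}
Final interval of job_D = 4
Next fire of job_D after T=85: (85//4+1)*4 = 88

Answer: interval=4 next_fire=88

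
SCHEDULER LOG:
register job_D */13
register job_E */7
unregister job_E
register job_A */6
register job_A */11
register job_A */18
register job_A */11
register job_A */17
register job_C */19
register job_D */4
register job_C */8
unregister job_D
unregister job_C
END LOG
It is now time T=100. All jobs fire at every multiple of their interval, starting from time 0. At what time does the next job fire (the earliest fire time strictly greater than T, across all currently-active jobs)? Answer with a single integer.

Op 1: register job_D */13 -> active={job_D:*/13}
Op 2: register job_E */7 -> active={job_D:*/13, job_E:*/7}
Op 3: unregister job_E -> active={job_D:*/13}
Op 4: register job_A */6 -> active={job_A:*/6, job_D:*/13}
Op 5: register job_A */11 -> active={job_A:*/11, job_D:*/13}
Op 6: register job_A */18 -> active={job_A:*/18, job_D:*/13}
Op 7: register job_A */11 -> active={job_A:*/11, job_D:*/13}
Op 8: register job_A */17 -> active={job_A:*/17, job_D:*/13}
Op 9: register job_C */19 -> active={job_A:*/17, job_C:*/19, job_D:*/13}
Op 10: register job_D */4 -> active={job_A:*/17, job_C:*/19, job_D:*/4}
Op 11: register job_C */8 -> active={job_A:*/17, job_C:*/8, job_D:*/4}
Op 12: unregister job_D -> active={job_A:*/17, job_C:*/8}
Op 13: unregister job_C -> active={job_A:*/17}
  job_A: interval 17, next fire after T=100 is 102
Earliest fire time = 102 (job job_A)

Answer: 102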